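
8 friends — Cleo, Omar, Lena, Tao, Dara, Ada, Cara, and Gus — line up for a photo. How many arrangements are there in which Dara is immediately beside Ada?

Place the 6 others and the Dara-Ada pair as 7 objects in a line; the pair has 2 internal arrangements.
So the count is 2·(7)! = 10080.

10080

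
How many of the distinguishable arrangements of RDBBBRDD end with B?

With the last slot taken by B, it remains to arrange the other 7 letters (RDBBRDD).
Those 7 letters have B appearing twice, D appearing 3 times, and R appearing twice, giving (7)!/(3!·2!·2!) = 210.

210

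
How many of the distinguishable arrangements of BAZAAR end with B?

With the last slot taken by B, it remains to arrange the other 5 letters (AZAAR).
Those 5 letters have A appearing 3 times, giving (5)!/(3!) = 20.

20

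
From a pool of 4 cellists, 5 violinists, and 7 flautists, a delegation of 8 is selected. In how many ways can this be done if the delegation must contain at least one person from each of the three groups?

12201

Total 8-person selections from all 16: C(16,8) = 12870.
Subtract selections that omit an entire group: no cellists → C(12,8) = 495; no violinists → C(11,8) = 165; no flautists → C(9,8) = 9.
Add back selections omitting two groups (i.e. drawn from a single group): C(4,8) + C(5,8) + C(7,8) = 0.
By inclusion–exclusion: 12870 − 669 + 0 = 12201.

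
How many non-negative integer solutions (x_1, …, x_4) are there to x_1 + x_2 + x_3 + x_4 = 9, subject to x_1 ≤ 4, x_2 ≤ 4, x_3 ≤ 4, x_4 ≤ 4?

80

By stars and bars, unrestricted non-negative solutions to x_1+…+x_4 = 9 number C(9+3,3) = 220.
Subtract solutions that violate a single cap (substitute x_i' = x_i − (cap_i+1)): x_1 ≥ 5 gives C(7,3) = 35; x_2 ≥ 5 gives C(7,3) = 35; x_3 ≥ 5 gives C(7,3) = 35; x_4 ≥ 5 gives C(7,3) = 35. Together 140.
No two caps can be exceeded simultaneously, so the pair terms are all 0.
By inclusion–exclusion the count is 220 − 140 + 0 = 80.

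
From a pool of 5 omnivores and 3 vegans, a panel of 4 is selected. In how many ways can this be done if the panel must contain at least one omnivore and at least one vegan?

Total 4-person selections from all 8: C(8,4) = 70.
Selections missing a whole group: no omnivores → C(3,4) = 0; no vegans → C(5,4) = 5.
Both groups omitted at once is impossible, so 70 − 5 = 65.

65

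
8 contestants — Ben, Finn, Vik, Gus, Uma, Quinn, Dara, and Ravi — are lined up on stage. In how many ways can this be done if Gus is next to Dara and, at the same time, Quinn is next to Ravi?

Treat {Gus,Dara} as one block (2 orders) and {Quinn,Ravi} as another (2 orders).
That leaves 6 units to arrange: 2 × 2 × 6! = 4 × 720 = 2880.

2880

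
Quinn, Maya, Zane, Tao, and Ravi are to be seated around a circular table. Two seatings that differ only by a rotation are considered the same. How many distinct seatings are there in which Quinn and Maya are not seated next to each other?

12

Without the restriction there are (4)! = 24 seatings.
Seatings with Quinn beside Maya: treat them as a block with 2 internal orders, giving 2 × (3)! = 12.
Subtracting, 24 − 12 = 12.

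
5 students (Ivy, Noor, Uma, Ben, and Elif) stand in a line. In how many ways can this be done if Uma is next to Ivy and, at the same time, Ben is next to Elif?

Treat {Uma,Ivy} as one block (2 orders) and {Ben,Elif} as another (2 orders).
That leaves 3 units to arrange: 2 × 2 × 3! = 4 × 6 = 24.

24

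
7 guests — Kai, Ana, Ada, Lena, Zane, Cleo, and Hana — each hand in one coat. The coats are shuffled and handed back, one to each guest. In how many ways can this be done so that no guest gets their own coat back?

This is the derangement count D_7: permutations of 7 items with no fixed point.
By inclusion–exclusion this is Σ_{j=0}^{7} (−1)^j C(7,j)·(7−j)!.
Computing: 5040 − 5040 + 2520 − 840 + 210 − 42 + 7 − 1 = 1854.

1854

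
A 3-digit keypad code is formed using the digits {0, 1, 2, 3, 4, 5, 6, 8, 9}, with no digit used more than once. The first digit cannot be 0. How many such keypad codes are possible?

448

The first digit has 9−1 = 8 choices (anything except 0).
The remaining 2 digits are filled from the other 8 symbols without repetition: 8 × 7 = 56.
Total: 8 × 56 = 448.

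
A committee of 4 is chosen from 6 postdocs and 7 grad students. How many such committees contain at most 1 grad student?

155

Split by how many grad students are chosen (0 through 1).
Sum: C(7,0)·C(6,4) + C(7,1)·C(6,3) = 15 + 140 = 155.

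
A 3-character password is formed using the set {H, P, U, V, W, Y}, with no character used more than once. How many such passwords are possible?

120

Choose and order 3 of the 6 symbols: the first character has 6 options, the next 5, then 4.
That product is 6 × 5 × 4 = 120.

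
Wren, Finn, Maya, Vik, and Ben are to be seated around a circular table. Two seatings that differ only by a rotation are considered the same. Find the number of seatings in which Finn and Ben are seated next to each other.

Glue Finn and Ben into a block (2 internal orders). Seating 4 units around a circle gives (3)! arrangements.
So 2 × (3)! = 2 × 6 = 12.

12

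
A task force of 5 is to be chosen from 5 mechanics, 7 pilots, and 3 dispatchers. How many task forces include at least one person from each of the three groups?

1925

Total 5-person selections from all 15: C(15,5) = 3003.
Subtract selections that omit an entire group: no mechanics → C(10,5) = 252; no pilots → C(8,5) = 56; no dispatchers → C(12,5) = 792.
Add back selections omitting two groups (i.e. drawn from a single group): C(5,5) + C(7,5) + C(3,5) = 22.
By inclusion–exclusion: 3003 − 1100 + 22 = 1925.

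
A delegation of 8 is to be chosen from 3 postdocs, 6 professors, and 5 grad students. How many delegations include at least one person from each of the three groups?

Unrestricted: C(14,8) = 3003 ways to pick any 8 of the 14.
Selections missing a whole group: no postdocs → C(11,8) = 165; no professors → C(8,8) = 1; no grad students → C(9,8) = 9.
Add back selections omitting two groups (i.e. drawn from a single group): C(3,8) + C(6,8) + C(5,8) = 0.
By inclusion–exclusion: 3003 − 175 + 0 = 2828.

2828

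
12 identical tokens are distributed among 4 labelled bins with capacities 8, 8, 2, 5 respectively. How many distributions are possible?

133

Without the upper bounds there are C(15,3) = 455 ways to split 12 among 4 bins.
Subtract solutions that violate a single cap (substitute x_i' = x_i − (cap_i+1)): x_1 ≥ 9 gives C(6,3) = 20; x_2 ≥ 9 gives C(6,3) = 20; x_3 ≥ 3 gives C(12,3) = 220; x_4 ≥ 6 gives C(9,3) = 84. Together 344.
Add back pairs where two caps are both exceeded: 0 + 1 + 0 + 1 + 0 + 20 = 22.
By inclusion–exclusion the count is 455 − 344 + 22 = 133.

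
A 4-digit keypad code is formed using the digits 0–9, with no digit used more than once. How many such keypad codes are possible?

5040

This is a permutation of 4 out of 10: P(10,4) = 10!/6!.
10 × 9 × 8 × 7 = 5040.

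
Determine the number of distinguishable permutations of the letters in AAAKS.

20

AAAKS has 5 letters with A appearing 3 times.
Dividing 5! = 120 by 3! = 6 for the repeated letters gives 20.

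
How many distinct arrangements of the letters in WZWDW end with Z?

4

With the last slot taken by Z, it remains to arrange the other 4 letters (WWDW).
Those 4 letters have W appearing 3 times, giving (4)!/(3!) = 4.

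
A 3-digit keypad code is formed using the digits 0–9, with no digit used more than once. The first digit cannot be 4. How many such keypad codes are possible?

The first digit has 10−1 = 9 choices (anything except 4).
The remaining 2 digits are filled from the other 9 symbols without repetition: 9 × 8 = 72.
Total: 9 × 72 = 648.

648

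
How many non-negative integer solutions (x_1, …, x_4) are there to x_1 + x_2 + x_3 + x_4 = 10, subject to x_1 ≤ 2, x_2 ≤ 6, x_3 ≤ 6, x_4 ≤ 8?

124

Without the upper bounds there are C(13,3) = 286 ways to split 10 among 4 variables.
Subtract solutions that violate a single cap (substitute x_i' = x_i − (cap_i+1)): x_1 ≥ 3 gives C(10,3) = 120; x_2 ≥ 7 gives C(6,3) = 20; x_3 ≥ 7 gives C(6,3) = 20; x_4 ≥ 9 gives C(4,3) = 4. Together 164.
Add back pairs where two caps are both exceeded: 1 + 1 + 0 + 0 + 0 + 0 = 2.
By inclusion–exclusion the count is 286 − 164 + 2 = 124.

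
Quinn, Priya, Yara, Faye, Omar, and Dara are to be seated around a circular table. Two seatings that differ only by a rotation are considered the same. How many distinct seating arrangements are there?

Fix one person's seat to break rotational symmetry; the remaining 5 people can be arranged in (5)! = 120 ways.

120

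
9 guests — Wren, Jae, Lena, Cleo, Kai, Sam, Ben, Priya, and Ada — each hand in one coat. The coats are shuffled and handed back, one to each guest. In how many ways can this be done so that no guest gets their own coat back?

133496

Count assignments avoiding every fixed point. For any j of the 9 guests fixed to their own coat, the other 9−j can be arranged in (9−j)! ways.
By inclusion–exclusion this is Σ_{j=0}^{9} (−1)^j C(9,j)·(9−j)!.
Computing: 362880 − 362880 + 181440 − 60480 + 15120 − 3024 + 504 − 72 + 9 − 1 = 133496.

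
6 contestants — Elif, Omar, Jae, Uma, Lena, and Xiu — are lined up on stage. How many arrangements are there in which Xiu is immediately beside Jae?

Treat {Xiu, Jae} as a single unit. There are 5 units to order, and the pair itself can be ordered 2 ways.
That gives 2 × 5! = 2 × 120 = 240.

240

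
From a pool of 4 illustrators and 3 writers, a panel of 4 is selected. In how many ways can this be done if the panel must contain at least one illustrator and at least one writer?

34

Unrestricted: C(7,4) = 35 ways to pick any 4 of the 7.
Subtract selections that omit an entire group: no illustrators → C(3,4) = 0; no writers → C(4,4) = 1.
Both groups omitted at once is impossible, so 35 − 1 = 34.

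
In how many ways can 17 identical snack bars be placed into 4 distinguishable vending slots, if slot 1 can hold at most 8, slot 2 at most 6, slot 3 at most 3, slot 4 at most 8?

126

Without the upper bounds there are C(20,3) = 1140 ways to split 17 among 4 vending slots.
Subtract solutions that violate a single cap (substitute x_i' = x_i − (cap_i+1)): x_1 ≥ 9 gives C(11,3) = 165; x_2 ≥ 7 gives C(13,3) = 286; x_3 ≥ 4 gives C(16,3) = 560; x_4 ≥ 9 gives C(11,3) = 165. Together 1176.
Add back pairs where two caps are both exceeded: 4 + 35 + 0 + 84 + 4 + 35 = 162.
By inclusion–exclusion the count is 1140 − 1176 + 162 = 126.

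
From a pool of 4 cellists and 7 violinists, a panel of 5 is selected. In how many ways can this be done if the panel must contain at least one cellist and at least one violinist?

441

Unrestricted: C(11,5) = 462 ways to pick any 5 of the 11.
Subtract selections that omit an entire group: no cellists → C(7,5) = 21; no violinists → C(4,5) = 0.
Both groups omitted at once is impossible, so 462 − 21 = 441.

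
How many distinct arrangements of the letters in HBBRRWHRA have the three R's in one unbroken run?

1260

Treat the 3 copies of R as a single block. The multiset to arrange is then {RRR, A, B, B, H, H, W}, 7 items in all.
That gives (7)!/(2!·2!) = 1260 arrangements.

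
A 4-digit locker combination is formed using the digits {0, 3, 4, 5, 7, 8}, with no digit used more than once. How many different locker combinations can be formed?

This is a permutation of 4 out of 6: P(6,4) = 6!/2!.
That product is 6 × 5 × 4 × 3 = 360.

360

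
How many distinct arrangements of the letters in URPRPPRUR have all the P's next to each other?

105

Treat the 3 copies of P as a single block. The multiset to arrange is then {PPP, R, R, R, R, U, U}, 7 items in all.
That gives (7)!/(4!·2!) = 105 arrangements.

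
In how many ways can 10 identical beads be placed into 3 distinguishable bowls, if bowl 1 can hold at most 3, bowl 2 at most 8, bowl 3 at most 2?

By stars and bars, unrestricted non-negative solutions to x_1+…+x_3 = 10 number C(10+2,2) = 66.
Subtract solutions that violate a single cap (substitute x_i' = x_i − (cap_i+1)): x_1 ≥ 4 gives C(8,2) = 28; x_2 ≥ 9 gives C(3,2) = 3; x_3 ≥ 3 gives C(9,2) = 36. Together 67.
Add back pairs where two caps are both exceeded: 0 + 10 + 0 = 10.
By inclusion–exclusion the count is 66 − 67 + 10 = 9.

9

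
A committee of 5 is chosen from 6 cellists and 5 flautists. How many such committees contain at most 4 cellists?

456

Split by how many cellists are chosen (0 through 4).
Sum: C(6,0)·C(5,5) + C(6,1)·C(5,4) + C(6,2)·C(5,3) + C(6,3)·C(5,2) + C(6,4)·C(5,1) = 1 + 30 + 150 + 200 + 75 = 456.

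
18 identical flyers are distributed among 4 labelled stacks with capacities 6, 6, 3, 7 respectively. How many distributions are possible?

34

Without the upper bounds there are C(21,3) = 1330 ways to split 18 among 4 stacks.
Subtract solutions that violate a single cap (substitute x_i' = x_i − (cap_i+1)): x_1 ≥ 7 gives C(14,3) = 364; x_2 ≥ 7 gives C(14,3) = 364; x_3 ≥ 4 gives C(17,3) = 680; x_4 ≥ 8 gives C(13,3) = 286. Together 1694.
Add back pairs where two caps are both exceeded: 35 + 120 + 20 + 120 + 20 + 84 = 399.
Subtract triples: 1 + 0 + 0 + 0 = 1.
By inclusion–exclusion the count is 1330 − 1694 + 399 − 1 = 34.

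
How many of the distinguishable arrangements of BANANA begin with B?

With the first slot taken by B, it remains to arrange the other 5 letters (ANANA).
Those 5 letters have A appearing 3 times and N appearing twice, giving (5)!/(3!·2!) = 10.

10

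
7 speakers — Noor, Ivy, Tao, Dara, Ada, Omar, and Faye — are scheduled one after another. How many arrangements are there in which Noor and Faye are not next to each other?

3600

There are 7! = 5040 arrangements in all. If Noor and Faye are adjacent, merging them into one block gives 2·(6)! = 1440 arrangements.
So 5040 − 1440 = 3600 arrangements keep them apart.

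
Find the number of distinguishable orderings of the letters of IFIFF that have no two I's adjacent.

Total arrangements of IFIFF: 5!/(3!·2!) = 10.
Arrangements with the I's together: treat II as one letter, giving (4)!/(3!) = 4.
Hence 10 − 4 = 6.

6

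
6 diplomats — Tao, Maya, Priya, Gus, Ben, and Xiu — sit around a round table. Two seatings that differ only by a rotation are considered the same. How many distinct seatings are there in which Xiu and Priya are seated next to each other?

48

Glue Xiu and Priya into a block (2 internal orders). Seating 5 units around a circle gives (4)! arrangements.
So 2 × (4)! = 2 × 24 = 48.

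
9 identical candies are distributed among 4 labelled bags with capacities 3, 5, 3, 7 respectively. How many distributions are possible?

88

Ignoring the caps, the number of non-negative solutions to x_1+…+x_4 = 9 is C(12,3) = 220.
Subtract solutions that violate a single cap (substitute x_i' = x_i − (cap_i+1)): x_1 ≥ 4 gives C(8,3) = 56; x_2 ≥ 6 gives C(6,3) = 20; x_3 ≥ 4 gives C(8,3) = 56; x_4 ≥ 8 gives C(4,3) = 4. Together 136.
Add back pairs where two caps are both exceeded: 0 + 4 + 0 + 0 + 0 + 0 = 4.
By inclusion–exclusion the count is 220 − 136 + 4 = 88.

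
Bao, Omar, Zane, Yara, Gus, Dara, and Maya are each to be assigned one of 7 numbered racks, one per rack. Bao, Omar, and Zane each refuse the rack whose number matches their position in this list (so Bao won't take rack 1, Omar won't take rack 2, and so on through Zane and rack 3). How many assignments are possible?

3216

Let Aᵢ (for i ∈ {1, 2, 3}) be the placements that put person i in their forbidden rack. Any j of these fix j positions, leaving (7−j)! ways to fill the rest, and there are C(3,j) ways to pick which j.
By inclusion–exclusion, the number of valid placements is Σ_{j=0}^{3} (−1)^j C(3,j)·(7−j)!.
Computing: 5040 − 2160 + 360 − 24 = 3216.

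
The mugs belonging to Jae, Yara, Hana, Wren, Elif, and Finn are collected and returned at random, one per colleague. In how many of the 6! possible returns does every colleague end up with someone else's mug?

This is the derangement count D_6: permutations of 6 items with no fixed point.
By inclusion–exclusion this is Σ_{j=0}^{6} (−1)^j C(6,j)·(6−j)!.
Computing: 720 − 720 + 360 − 120 + 30 − 6 + 1 = 265.

265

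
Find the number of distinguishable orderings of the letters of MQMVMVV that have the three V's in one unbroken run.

Treat the 3 copies of V as a single block. The multiset to arrange is then {VVV, M, M, M, Q}, 5 items in all.
That gives (5)!/(3!) = 20 arrangements.

20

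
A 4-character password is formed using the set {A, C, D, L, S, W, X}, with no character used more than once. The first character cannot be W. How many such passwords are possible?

The first character has 7−1 = 6 choices (anything except W).
The remaining 3 characters are filled from the other 6 symbols without repetition: 6 × 5 × 4 = 120.
Total: 6 × 120 = 720.

720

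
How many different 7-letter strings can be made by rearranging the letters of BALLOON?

The 7 letters of BALLOON have repeats: L appearing twice and O appearing twice.
So there are 7! / (2!·2!) = 1260 distinguishable arrangements.

1260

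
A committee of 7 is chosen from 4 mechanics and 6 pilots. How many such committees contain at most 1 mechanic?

4

Split by how many mechanics are chosen (0 through 1).
Sum: C(4,0)·C(6,7) + C(4,1)·C(6,6) = 0 + 4 = 4.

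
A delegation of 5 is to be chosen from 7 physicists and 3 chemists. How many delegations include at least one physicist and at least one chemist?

231

With no constraint there are C(10,5) = 252 possible selections.
Selections missing a whole group: no physicists → C(3,5) = 0; no chemists → C(7,5) = 21.
Both groups omitted at once is impossible, so 252 − 21 = 231.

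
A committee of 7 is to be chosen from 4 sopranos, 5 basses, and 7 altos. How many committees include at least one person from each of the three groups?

Unrestricted: C(16,7) = 11440 ways to pick any 7 of the 16.
Subtract selections that omit an entire group: no sopranos → C(12,7) = 792; no basses → C(11,7) = 330; no altos → C(9,7) = 36.
Add back selections omitting two groups (i.e. drawn from a single group): C(4,7) + C(5,7) + C(7,7) = 1.
By inclusion–exclusion: 11440 − 1158 + 1 = 10283.

10283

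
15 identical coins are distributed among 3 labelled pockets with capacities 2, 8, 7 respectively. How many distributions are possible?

6

Without the upper bounds there are C(17,2) = 136 ways to split 15 among 3 pockets.
Subtract solutions that violate a single cap (substitute x_i' = x_i − (cap_i+1)): x_1 ≥ 3 gives C(14,2) = 91; x_2 ≥ 9 gives C(8,2) = 28; x_3 ≥ 8 gives C(9,2) = 36. Together 155.
Add back pairs where two caps are both exceeded: 10 + 15 + 0 = 25.
By inclusion–exclusion the count is 136 − 155 + 25 = 6.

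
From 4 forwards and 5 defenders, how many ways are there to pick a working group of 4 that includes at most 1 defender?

Split by how many defenders are chosen (0 through 1).
Sum: C(5,0)·C(4,4) + C(5,1)·C(4,3) = 1 + 20 = 21.

21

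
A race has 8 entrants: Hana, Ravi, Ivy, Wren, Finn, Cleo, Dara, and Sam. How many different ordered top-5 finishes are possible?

This is an ordered selection of 5 from 8: P(8,5).
That gives 8 × 7 × 6 × 5 × 4 = 6720.

6720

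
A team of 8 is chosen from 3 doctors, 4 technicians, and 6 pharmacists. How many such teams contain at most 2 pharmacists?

Split by how many pharmacists are chosen (0 through 2).
Sum: C(6,0)·C(7,8) + C(6,1)·C(7,7) + C(6,2)·C(7,6) = 0 + 6 + 105 = 111.

111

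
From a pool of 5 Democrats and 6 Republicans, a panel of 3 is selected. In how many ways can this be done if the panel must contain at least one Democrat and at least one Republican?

With no constraint there are C(11,3) = 165 possible selections.
Selections missing a whole group: no Democrats → C(6,3) = 20; no Republicans → C(5,3) = 10.
Both groups omitted at once is impossible, so 165 − 30 = 135.

135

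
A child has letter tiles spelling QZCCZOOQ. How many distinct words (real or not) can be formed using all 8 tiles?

Letter multiplicities in QZCCZOOQ: C×2, O×2, Q×2, Z×2.
So there are 8! / (2!·2!·2!·2!) = 2520 distinguishable arrangements.

2520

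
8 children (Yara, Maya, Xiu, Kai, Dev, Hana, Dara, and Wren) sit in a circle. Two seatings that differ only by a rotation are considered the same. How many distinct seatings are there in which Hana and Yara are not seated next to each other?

3600

Without the restriction there are (7)! = 5040 seatings.
Those with Hana next to Yara: fuse the pair into one unit and seat 7 units around a circle — 2·(6)! = 1440.
Subtracting, 5040 − 1440 = 3600.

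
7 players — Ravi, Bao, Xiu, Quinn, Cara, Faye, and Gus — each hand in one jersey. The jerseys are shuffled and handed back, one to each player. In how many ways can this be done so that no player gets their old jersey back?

Let Aᵢ be the assignments in which player i gets their old jersey. We want the size of the complement of A₁∪…∪A_7.
By inclusion–exclusion this is Σ_{j=0}^{7} (−1)^j C(7,j)·(7−j)!.
Computing: 5040 − 5040 + 2520 − 840 + 210 − 42 + 7 − 1 = 1854.

1854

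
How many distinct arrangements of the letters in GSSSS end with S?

Fix S in the last position and arrange the remaining 4 letters.
Those 4 letters have S appearing 3 times, giving (4)!/(3!) = 4.

4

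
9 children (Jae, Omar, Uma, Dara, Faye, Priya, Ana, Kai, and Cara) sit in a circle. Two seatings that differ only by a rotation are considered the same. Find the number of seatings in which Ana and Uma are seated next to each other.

10080

Glue Ana and Uma into a block (2 internal orders). Seating 8 units around a circle gives (7)! arrangements.
So 2 × (7)! = 2 × 5040 = 10080.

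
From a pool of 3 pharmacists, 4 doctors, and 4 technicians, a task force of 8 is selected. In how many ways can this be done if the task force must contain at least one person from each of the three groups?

164

Total 8-person selections from all 11: C(11,8) = 165.
Selections missing a whole group: no pharmacists → C(8,8) = 1; no doctors → C(7,8) = 0; no technicians → C(7,8) = 0.
Add back selections omitting two groups (i.e. drawn from a single group): C(3,8) + C(4,8) + C(4,8) = 0.
By inclusion–exclusion: 165 − 1 + 0 = 164.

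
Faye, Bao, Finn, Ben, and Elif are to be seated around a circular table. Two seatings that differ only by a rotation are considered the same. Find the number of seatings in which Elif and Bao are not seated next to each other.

12

Without the restriction there are (4)! = 24 seatings.
Those with Elif next to Bao: fuse the pair into one unit and seat 4 units around a circle — 2·(3)! = 12.
Subtracting, 24 − 12 = 12.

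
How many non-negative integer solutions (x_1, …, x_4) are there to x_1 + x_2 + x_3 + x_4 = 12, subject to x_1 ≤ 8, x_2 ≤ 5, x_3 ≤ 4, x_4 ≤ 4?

Without the upper bounds there are C(15,3) = 455 ways to split 12 among 4 variables.
Subtract solutions that violate a single cap (substitute x_i' = x_i − (cap_i+1)): x_1 ≥ 9 gives C(6,3) = 20; x_2 ≥ 6 gives C(9,3) = 84; x_3 ≥ 5 gives C(10,3) = 120; x_4 ≥ 5 gives C(10,3) = 120. Together 344.
Add back pairs where two caps are both exceeded: 0 + 0 + 0 + 4 + 4 + 10 = 18.
By inclusion–exclusion the count is 455 − 344 + 18 = 129.

129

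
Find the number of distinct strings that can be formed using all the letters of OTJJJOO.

140

The 7 letters of OTJJJOO have repeats: J appearing 3 times and O appearing 3 times.
So there are 7! / (3!·3!) = 140 distinguishable arrangements.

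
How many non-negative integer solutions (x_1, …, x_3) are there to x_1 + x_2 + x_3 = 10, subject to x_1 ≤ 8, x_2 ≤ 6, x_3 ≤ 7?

47

By stars and bars, unrestricted non-negative solutions to x_1+…+x_3 = 10 number C(10+2,2) = 66.
Subtract solutions that violate a single cap (substitute x_i' = x_i − (cap_i+1)): x_1 ≥ 9 gives C(3,2) = 3; x_2 ≥ 7 gives C(5,2) = 10; x_3 ≥ 8 gives C(4,2) = 6. Together 19.
No two caps can be exceeded simultaneously, so the pair terms are all 0.
By inclusion–exclusion the count is 66 − 19 + 0 = 47.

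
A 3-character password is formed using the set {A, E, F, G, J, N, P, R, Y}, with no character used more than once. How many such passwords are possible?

504

This is a permutation of 3 out of 9: P(9,3) = 9!/6!.
That product is 9 × 8 × 7 = 504.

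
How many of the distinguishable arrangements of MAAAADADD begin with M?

With the first slot taken by M, it remains to arrange the other 8 letters (AAAADADD).
Those 8 letters have A appearing 5 times and D appearing 3 times, giving (8)!/(5!·3!) = 56.

56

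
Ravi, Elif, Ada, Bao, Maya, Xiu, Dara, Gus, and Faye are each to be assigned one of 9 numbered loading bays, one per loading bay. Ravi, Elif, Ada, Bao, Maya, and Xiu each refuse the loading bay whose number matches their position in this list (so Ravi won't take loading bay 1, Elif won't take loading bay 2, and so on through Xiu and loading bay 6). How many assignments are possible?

183822

Let Aᵢ (for 1 ≤ i ≤ 6) be the placements that put person i in their forbidden loading bay. Any j of these fix j positions, leaving (9−j)! ways to fill the rest, and there are C(6,j) ways to pick which j.
By inclusion–exclusion, the number of valid placements is Σ_{j=0}^{6} (−1)^j C(6,j)·(9−j)!.
Computing: 362880 − 241920 + 75600 − 14400 + 1800 − 144 + 6 = 183822.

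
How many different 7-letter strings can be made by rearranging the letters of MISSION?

The 7 letters of MISSION have repeats: I appearing twice and S appearing twice.
Dividing 7! = 5040 by 2!·2! = 4 for the repeated letters gives 1260.

1260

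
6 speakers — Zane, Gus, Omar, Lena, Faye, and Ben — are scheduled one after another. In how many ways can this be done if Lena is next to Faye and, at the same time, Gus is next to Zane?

96

Treat {Lena,Faye} as one block (2 orders) and {Gus,Zane} as another (2 orders).
That leaves 4 units to arrange: 2 × 2 × 4! = 4 × 24 = 96.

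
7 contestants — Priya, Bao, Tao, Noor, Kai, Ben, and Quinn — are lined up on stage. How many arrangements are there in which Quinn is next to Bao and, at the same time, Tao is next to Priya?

480

Treat {Quinn,Bao} as one block (2 orders) and {Tao,Priya} as another (2 orders).
That leaves 5 units to arrange: 2 × 2 × 5! = 4 × 120 = 480.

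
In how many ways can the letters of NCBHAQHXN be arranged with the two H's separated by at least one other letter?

70560

Total arrangements of NCBHAQHXN: 9!/(2!·2!) = 90720.
Arrangements with the H's together: treat HH as one letter, giving (8)!/(2!) = 20160.
Subtracting, 90720 − 20160 = 70560 arrangements keep the H's apart.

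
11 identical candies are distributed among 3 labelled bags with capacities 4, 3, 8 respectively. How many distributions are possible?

Without the upper bounds there are C(13,2) = 78 ways to split 11 among 3 bags.
Subtract solutions that violate a single cap (substitute x_i' = x_i − (cap_i+1)): x_1 ≥ 5 gives C(8,2) = 28; x_2 ≥ 4 gives C(9,2) = 36; x_3 ≥ 9 gives C(4,2) = 6. Together 70.
Add back pairs where two caps are both exceeded: 6 + 0 + 0 = 6.
By inclusion–exclusion the count is 78 − 70 + 6 = 14.

14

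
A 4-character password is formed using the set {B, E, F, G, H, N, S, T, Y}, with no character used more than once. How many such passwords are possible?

3024

This is a permutation of 4 out of 9: P(9,4) = 9!/5!.
9 × 8 × 7 × 6 = 3024.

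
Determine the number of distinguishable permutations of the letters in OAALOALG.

1680

The 8 letters of OAALOALG have repeats: A appearing 3 times, L appearing twice, and O appearing twice.
Dividing 8! = 40320 by 3!·2!·2! = 24 for the repeated letters gives 1680.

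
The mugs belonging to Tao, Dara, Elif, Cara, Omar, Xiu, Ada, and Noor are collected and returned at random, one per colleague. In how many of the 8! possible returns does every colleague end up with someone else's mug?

Let Aᵢ be the assignments in which colleague i gets their own mug. We want the size of the complement of A₁∪…∪A_8.
By inclusion–exclusion this is Σ_{j=0}^{8} (−1)^j C(8,j)·(8−j)!.
Computing: 40320 − 40320 + 20160 − 6720 + 1680 − 336 + 56 − 8 + 1 = 14833.

14833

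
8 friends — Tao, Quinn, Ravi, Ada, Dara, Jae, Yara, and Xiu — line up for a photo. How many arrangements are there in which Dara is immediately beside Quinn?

Place the 6 others and the Dara-Quinn pair as 7 objects in a line; the pair has 2 internal arrangements.
So the count is 2·(7)! = 10080.

10080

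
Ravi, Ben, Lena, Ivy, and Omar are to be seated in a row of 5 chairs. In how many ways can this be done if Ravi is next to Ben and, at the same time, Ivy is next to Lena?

Treat {Ravi,Ben} as one block (2 orders) and {Ivy,Lena} as another (2 orders).
That leaves 3 units to arrange: 2 × 2 × 3! = 4 × 6 = 24.

24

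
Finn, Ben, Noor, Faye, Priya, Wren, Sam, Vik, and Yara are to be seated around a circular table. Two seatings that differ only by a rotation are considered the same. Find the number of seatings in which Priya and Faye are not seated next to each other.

30240

Without the restriction there are (8)! = 40320 seatings.
Those with Priya next to Faye: fuse the pair into one unit and seat 8 units around a circle — 2·(7)! = 10080.
Subtracting, 40320 − 10080 = 30240.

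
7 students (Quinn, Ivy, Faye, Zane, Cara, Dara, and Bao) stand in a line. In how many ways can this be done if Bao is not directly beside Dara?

There are 7! = 5040 arrangements in all. If Bao and Dara are adjacent, merging them into one block gives 2·(6)! = 1440 arrangements.
Complementary counting: 5040 − 1440 = 3600.

3600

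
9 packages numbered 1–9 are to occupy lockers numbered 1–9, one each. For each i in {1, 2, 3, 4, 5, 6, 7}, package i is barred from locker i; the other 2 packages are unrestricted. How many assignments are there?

Let Aᵢ (for 1 ≤ i ≤ 7) be the placements that put package i in its forbidden locker. Any j of these fix j positions, leaving (9−j)! ways to fill the rest, and there are C(7,j) ways to pick which j.
By inclusion–exclusion, the number of valid placements is Σ_{j=0}^{7} (−1)^j C(7,j)·(9−j)!.
Computing: 362880 − 282240 + 105840 − 25200 + 4200 − 504 + 42 − 2 = 165016.

165016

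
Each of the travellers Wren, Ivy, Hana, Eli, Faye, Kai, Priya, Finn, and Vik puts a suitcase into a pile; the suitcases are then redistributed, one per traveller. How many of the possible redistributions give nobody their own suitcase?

This is the derangement count D_9: permutations of 9 items with no fixed point.
By inclusion–exclusion this is Σ_{j=0}^{9} (−1)^j C(9,j)·(9−j)!.
Computing: 362880 − 362880 + 181440 − 60480 + 15120 − 3024 + 504 − 72 + 9 − 1 = 133496.

133496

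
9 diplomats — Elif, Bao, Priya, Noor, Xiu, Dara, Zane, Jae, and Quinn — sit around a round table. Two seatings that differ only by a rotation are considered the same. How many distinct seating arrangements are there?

Fix one person's seat to break rotational symmetry; the remaining 8 people can be arranged in (8)! = 40320 ways.

40320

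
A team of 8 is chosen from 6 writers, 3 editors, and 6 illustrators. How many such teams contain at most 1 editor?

Split by how many editors are chosen (0 through 1).
Sum: C(3,0)·C(12,8) + C(3,1)·C(12,7) = 495 + 2376 = 2871.

2871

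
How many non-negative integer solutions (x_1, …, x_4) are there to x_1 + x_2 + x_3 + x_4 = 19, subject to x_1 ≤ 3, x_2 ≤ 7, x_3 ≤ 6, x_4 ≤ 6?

20

Without the upper bounds there are C(22,3) = 1540 ways to split 19 among 4 variables.
Subtract solutions that violate a single cap (substitute x_i' = x_i − (cap_i+1)): x_1 ≥ 4 gives C(18,3) = 816; x_2 ≥ 8 gives C(14,3) = 364; x_3 ≥ 7 gives C(15,3) = 455; x_4 ≥ 7 gives C(15,3) = 455. Together 2090.
Add back pairs where two caps are both exceeded: 120 + 165 + 165 + 35 + 35 + 56 = 576.
Subtract triples: 1 + 1 + 4 + 0 = 6.
By inclusion–exclusion the count is 1540 − 2090 + 576 − 6 = 20.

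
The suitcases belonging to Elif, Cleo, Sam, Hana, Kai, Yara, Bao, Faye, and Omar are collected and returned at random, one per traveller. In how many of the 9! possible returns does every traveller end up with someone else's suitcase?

133496

Count assignments avoiding every fixed point. For any j of the 9 travellers fixed to their own suitcase, the other 9−j can be arranged in (9−j)! ways.
By inclusion–exclusion this is Σ_{j=0}^{9} (−1)^j C(9,j)·(9−j)!.
Computing: 362880 − 362880 + 181440 − 60480 + 15120 − 3024 + 504 − 72 + 9 − 1 = 133496.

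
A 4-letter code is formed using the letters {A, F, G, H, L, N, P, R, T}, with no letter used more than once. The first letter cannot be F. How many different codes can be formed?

The first letter has 9−1 = 8 choices (anything except F).
The remaining 3 letters are filled from the other 8 symbols without repetition: 8 × 7 × 6 = 336.
Total: 8 × 336 = 2688.

2688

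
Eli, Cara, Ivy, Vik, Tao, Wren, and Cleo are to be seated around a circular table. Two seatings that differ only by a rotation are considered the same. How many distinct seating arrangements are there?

Fix one person's seat to break rotational symmetry; the remaining 6 people can be arranged in (6)! = 720 ways.

720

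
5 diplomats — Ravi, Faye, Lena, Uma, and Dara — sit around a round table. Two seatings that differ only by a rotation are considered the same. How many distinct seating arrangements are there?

Fix one person's seat to break rotational symmetry; the remaining 4 people can be arranged in (4)! = 24 ways.

24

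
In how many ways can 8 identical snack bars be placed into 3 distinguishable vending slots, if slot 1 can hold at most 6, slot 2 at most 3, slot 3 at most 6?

24

Without the upper bounds there are C(10,2) = 45 ways to split 8 among 3 vending slots.
Subtract solutions that violate a single cap (substitute x_i' = x_i − (cap_i+1)): x_1 ≥ 7 gives C(3,2) = 3; x_2 ≥ 4 gives C(6,2) = 15; x_3 ≥ 7 gives C(3,2) = 3. Together 21.
No two caps can be exceeded simultaneously, so the pair terms are all 0.
By inclusion–exclusion the count is 45 − 21 + 0 = 24.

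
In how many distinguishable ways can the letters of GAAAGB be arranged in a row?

60

The 6 letters of GAAAGB have repeats: A appearing 3 times and G appearing twice.
So there are 6! / (3!·2!) = 60 distinguishable arrangements.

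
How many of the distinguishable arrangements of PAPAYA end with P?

Fix P in the last position and arrange the remaining 5 letters.
Those 5 letters have A appearing 3 times, giving (5)!/(3!) = 20.

20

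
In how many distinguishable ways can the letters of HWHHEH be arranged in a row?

30

Letter multiplicities in HWHHEH: E×1, H×4, W×1.
The number of distinct arrangements is 6!/(4!) = 720/24 = 30.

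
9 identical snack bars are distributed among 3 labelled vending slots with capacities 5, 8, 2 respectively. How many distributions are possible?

17

Without the upper bounds there are C(11,2) = 55 ways to split 9 among 3 vending slots.
Subtract solutions that violate a single cap (substitute x_i' = x_i − (cap_i+1)): x_1 ≥ 6 gives C(5,2) = 10; x_2 ≥ 9 gives C(2,2) = 1; x_3 ≥ 3 gives C(8,2) = 28. Together 39.
Add back pairs where two caps are both exceeded: 0 + 1 + 0 = 1.
By inclusion–exclusion the count is 55 − 39 + 1 = 17.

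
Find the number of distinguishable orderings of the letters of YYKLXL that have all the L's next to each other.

Treat the 2 copies of L as a single block. The multiset to arrange is then {LL, K, X, Y, Y}, 5 items in all.
That gives (5)!/(2!) = 60 arrangements.

60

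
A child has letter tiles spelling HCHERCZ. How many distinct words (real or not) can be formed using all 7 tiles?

The 7 letters of HCHERCZ have repeats: C appearing twice and H appearing twice.
The number of distinct arrangements is 7!/(2!·2!) = 5040/4 = 1260.

1260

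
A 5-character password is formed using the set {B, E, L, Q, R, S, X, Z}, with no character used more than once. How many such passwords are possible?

With no repetition, fill the 5 characters in order: 8 choices, then 7, down to 4.
That product is 8 × 7 × 6 × 5 × 4 = 6720.

6720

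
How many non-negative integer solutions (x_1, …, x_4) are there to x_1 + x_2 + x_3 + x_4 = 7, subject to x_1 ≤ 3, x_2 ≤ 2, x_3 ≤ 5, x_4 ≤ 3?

By stars and bars, unrestricted non-negative solutions to x_1+…+x_4 = 7 number C(7+3,3) = 120.
Subtract solutions that violate a single cap (substitute x_i' = x_i − (cap_i+1)): x_1 ≥ 4 gives C(6,3) = 20; x_2 ≥ 3 gives C(7,3) = 35; x_3 ≥ 6 gives C(4,3) = 4; x_4 ≥ 4 gives C(6,3) = 20. Together 79.
Add back pairs where two caps are both exceeded: 1 + 0 + 0 + 0 + 1 + 0 = 2.
By inclusion–exclusion the count is 120 − 79 + 2 = 43.

43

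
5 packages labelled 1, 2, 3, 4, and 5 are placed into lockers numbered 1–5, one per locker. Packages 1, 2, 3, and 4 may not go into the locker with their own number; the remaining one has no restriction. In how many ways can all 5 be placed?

53

Let Aᵢ (for 1 ≤ i ≤ 4) be the placements that put package i in its forbidden locker. Any j of these fix j positions, leaving (5−j)! ways to fill the rest, and there are C(4,j) ways to pick which j.
By inclusion–exclusion, the number of valid placements is Σ_{j=0}^{4} (−1)^j C(4,j)·(5−j)!.
Computing: 120 − 96 + 36 − 8 + 1 = 53.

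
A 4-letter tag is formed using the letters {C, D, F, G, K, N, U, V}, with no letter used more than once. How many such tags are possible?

With no repetition, fill the 4 letters in order: 8 choices, then 7, down to 5.
That product is 8 × 7 × 6 × 5 = 1680.

1680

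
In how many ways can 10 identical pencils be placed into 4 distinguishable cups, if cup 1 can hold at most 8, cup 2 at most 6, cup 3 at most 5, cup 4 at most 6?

By stars and bars, unrestricted non-negative solutions to x_1+…+x_4 = 10 number C(10+3,3) = 286.
Subtract solutions that violate a single cap (substitute x_i' = x_i − (cap_i+1)): x_1 ≥ 9 gives C(4,3) = 4; x_2 ≥ 7 gives C(6,3) = 20; x_3 ≥ 6 gives C(7,3) = 35; x_4 ≥ 7 gives C(6,3) = 20. Together 79.
No two caps can be exceeded simultaneously, so the pair terms are all 0.
By inclusion–exclusion the count is 286 − 79 + 0 = 207.

207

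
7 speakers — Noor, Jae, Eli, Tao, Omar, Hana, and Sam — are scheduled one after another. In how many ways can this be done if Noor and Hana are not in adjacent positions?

Of the 7! = 5040 arrangements, those with Noor and Hana adjacent number 2 × 6! = 1440 (treat the pair as a block with 2 internal orders).
Complementary counting: 5040 − 1440 = 3600.

3600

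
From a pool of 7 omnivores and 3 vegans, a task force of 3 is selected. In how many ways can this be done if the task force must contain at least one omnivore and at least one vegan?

84

Total 3-person selections from all 10: C(10,3) = 120.
Subtract selections that omit an entire group: no omnivores → C(3,3) = 1; no vegans → C(7,3) = 35.
Both groups omitted at once is impossible, so 120 − 36 = 84.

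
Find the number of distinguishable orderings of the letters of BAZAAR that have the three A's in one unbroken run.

Treat the 3 copies of A as a single block. The multiset to arrange is then {AAA, B, R, Z}, 4 items in all.
All 4 items are distinct, so there are (4)! = 24 arrangements.

24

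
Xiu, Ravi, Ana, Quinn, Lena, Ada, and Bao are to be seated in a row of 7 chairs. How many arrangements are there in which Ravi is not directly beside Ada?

3600

There are 7! = 5040 arrangements in all. If Ravi and Ada are adjacent, merging them into one block gives 2·(6)! = 1440 arrangements.
So 5040 − 1440 = 3600 arrangements keep them apart.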